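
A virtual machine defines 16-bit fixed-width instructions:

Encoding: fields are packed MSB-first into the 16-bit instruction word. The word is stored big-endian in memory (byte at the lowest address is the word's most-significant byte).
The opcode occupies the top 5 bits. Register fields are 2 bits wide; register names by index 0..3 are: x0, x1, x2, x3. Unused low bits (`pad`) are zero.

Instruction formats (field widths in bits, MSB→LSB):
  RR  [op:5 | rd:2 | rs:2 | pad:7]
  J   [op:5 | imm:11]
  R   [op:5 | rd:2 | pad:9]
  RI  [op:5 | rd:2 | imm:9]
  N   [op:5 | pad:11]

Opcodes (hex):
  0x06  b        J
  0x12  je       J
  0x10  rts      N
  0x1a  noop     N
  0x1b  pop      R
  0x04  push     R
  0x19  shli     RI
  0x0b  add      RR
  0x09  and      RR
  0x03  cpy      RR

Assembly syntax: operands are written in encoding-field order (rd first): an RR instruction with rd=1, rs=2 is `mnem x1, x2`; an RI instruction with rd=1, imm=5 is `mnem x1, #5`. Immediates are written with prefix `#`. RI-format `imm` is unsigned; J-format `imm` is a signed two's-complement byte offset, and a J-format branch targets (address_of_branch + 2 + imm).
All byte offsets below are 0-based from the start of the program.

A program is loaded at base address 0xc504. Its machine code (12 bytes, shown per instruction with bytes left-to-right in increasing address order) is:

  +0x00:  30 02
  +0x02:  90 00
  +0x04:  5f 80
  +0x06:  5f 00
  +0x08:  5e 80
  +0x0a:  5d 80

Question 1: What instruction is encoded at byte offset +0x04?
[04] 5f 80 → 0x5f80
  opcode bits[15:11]=0xb: add/RR
  [10:9] rd=3 = x3
  [8:7] rs=3 = x3

add x3, x3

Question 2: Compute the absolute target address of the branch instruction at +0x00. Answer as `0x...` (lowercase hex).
+0x00: 30 02 ⇒ word 0x3002 (big)
  op=0x3002>>11=0x6 ⇒ b (J)
  imm@[10:0]=0x2 ⇒ #2
  target = base 0xc504 + off 0x00 + 2 + imm 2 = 0xc508

0xc508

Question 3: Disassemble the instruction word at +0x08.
+0x08: 5e 80 ⇒ word 0x5e80 (big)
  top 5b → 0xb → add [RR]
  rd@[10:9]=0x3 ⇒ x3
  rs@[8:7]=0x1 ⇒ x1

add x3, x1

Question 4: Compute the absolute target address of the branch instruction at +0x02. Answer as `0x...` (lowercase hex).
0xc508

off 0x02: read 90 00 as big → 0x9000
  op=0x9000>>11=0x12 ⇒ je (J)
  imm: (w>>0)&0x7ff=0x0 → #0
  target = base 0xc504 + off 0x02 + 2 + imm 0 = 0xc508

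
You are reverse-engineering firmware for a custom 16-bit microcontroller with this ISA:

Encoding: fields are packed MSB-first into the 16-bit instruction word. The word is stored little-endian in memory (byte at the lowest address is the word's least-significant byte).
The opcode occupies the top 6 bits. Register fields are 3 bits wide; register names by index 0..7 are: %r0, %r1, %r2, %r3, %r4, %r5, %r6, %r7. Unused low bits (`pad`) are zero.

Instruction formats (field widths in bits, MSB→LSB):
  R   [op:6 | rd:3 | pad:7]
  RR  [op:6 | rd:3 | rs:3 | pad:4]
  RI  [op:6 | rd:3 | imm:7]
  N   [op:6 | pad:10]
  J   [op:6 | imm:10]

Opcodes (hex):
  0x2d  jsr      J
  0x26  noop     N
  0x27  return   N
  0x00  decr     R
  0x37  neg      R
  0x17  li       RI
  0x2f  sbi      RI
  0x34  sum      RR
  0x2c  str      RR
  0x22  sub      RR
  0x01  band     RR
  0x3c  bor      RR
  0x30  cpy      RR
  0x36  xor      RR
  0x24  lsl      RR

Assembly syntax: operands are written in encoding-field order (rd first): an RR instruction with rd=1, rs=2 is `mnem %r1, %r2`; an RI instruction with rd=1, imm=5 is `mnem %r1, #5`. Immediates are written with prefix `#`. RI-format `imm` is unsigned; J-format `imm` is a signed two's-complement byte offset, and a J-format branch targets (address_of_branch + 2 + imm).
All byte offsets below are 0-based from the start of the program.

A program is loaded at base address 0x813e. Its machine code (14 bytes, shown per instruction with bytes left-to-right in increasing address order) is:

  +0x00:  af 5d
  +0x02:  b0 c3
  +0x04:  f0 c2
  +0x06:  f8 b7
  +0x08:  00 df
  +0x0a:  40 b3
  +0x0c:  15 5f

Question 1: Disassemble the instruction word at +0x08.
@+08  little-endian(00 df) = 0xdf00
  opcode bits[15:10]=0x37: neg/R
  [9:7] rd=6 = %r6

neg %r6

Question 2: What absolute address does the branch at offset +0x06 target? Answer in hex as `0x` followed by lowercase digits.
0x813e

off 0x06: read f8 b7 as little → 0xb7f8
  top 6b → 0x2d → jsr [J]
  imm@[9:0]=0x3f8 (s10→-8) ⇒ #-8
  target = base 0x813e + off 0x06 + 2 + imm -8 = 0x813e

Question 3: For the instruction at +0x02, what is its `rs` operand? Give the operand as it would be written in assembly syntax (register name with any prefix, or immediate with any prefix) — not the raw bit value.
+0x02: b0 c3 ⇒ word 0xc3b0 (little)
  top 6b → 0x30 → cpy [RR]
  rd: (w>>7)&0x7=0x7 → %r7
  rs: (w>>4)&0x7=0x3 → %r3

%r3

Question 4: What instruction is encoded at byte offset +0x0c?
+0x0c: 15 5f ⇒ word 0x5f15 (little)
  op=0x5f15>>10=0x17 ⇒ li (RI)
  rd: (w>>7)&0x7=0x6 → %r6
  imm: (w>>0)&0x7f=0x15 → #21

li %r6, #21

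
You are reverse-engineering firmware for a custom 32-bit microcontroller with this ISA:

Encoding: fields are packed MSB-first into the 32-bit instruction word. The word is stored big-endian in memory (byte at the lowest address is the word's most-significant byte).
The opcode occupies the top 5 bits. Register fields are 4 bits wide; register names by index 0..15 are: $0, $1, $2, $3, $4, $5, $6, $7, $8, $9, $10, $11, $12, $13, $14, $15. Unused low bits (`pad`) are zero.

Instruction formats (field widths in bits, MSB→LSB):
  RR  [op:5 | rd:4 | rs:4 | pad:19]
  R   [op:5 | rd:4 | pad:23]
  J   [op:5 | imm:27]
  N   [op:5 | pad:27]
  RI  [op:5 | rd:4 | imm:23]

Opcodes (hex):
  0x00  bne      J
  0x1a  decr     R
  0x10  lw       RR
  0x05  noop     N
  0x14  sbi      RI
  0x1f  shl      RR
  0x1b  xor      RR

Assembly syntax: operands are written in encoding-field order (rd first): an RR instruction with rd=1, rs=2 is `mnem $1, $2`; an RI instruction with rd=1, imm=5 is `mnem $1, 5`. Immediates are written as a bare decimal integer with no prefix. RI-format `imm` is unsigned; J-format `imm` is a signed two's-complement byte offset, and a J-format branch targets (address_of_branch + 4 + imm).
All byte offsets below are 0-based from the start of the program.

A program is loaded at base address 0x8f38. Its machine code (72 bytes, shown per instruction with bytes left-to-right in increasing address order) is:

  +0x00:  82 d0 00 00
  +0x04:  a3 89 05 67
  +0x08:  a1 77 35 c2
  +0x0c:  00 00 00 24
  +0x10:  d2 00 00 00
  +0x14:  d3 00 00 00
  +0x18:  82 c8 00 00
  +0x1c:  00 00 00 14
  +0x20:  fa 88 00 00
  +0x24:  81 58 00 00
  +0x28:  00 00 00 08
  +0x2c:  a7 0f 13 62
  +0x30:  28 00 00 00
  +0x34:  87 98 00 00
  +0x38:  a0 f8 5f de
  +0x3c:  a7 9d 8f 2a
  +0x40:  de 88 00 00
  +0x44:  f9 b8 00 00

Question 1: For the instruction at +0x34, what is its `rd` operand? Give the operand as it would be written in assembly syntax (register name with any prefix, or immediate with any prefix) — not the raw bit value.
$15

@+34  big-endian(87 98 00 00) = 0x87980000
  top 5b → 0x10 → lw [RR]
  rd@[26:23]=0xf ⇒ $15
  rs@[22:19]=0x3 ⇒ $3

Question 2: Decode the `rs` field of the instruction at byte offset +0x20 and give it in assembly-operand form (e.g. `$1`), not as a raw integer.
$1

@+20  big-endian(fa 88 00 00) = 0xfa880000
  opcode bits[31:27]=0x1f: shl/RR
  rd: (w>>23)&0xf=0x5 → $5
  rs: (w>>19)&0xf=0x1 → $1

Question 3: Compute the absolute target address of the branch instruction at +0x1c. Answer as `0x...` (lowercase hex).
0x8f6c

+0x1c: 00 00 00 14 ⇒ word 0x00000014 (big)
  top 5b → 0x0 → bne [J]
  imm: (w>>0)&0x7ffffff=0x14 → 20
  target = base 0x8f38 + off 0x1c + 4 + imm 20 = 0x8f6c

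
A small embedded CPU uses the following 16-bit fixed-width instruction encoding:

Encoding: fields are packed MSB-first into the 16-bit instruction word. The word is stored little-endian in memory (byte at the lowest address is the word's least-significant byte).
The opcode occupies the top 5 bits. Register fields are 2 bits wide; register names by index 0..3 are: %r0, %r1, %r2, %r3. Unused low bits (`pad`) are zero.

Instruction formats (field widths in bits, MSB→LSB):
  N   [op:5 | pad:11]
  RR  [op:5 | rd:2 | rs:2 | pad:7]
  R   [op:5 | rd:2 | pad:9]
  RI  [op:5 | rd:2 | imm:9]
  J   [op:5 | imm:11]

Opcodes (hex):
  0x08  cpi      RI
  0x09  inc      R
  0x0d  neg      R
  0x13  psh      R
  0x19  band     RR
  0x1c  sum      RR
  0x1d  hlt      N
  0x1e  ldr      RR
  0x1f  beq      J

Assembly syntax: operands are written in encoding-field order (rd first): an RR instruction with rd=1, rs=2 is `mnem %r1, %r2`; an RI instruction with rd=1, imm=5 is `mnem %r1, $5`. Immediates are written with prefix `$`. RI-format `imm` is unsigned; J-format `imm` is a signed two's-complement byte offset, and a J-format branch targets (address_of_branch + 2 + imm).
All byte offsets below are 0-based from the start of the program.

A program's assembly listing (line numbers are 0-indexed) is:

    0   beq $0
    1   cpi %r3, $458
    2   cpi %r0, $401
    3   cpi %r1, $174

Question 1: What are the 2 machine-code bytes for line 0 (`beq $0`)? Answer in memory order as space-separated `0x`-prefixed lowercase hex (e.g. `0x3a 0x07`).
0x00 0xf8

L0: beq op=0x1f:5|imm=0:11 ⇒ 0xf800 ⇒ little 00 f8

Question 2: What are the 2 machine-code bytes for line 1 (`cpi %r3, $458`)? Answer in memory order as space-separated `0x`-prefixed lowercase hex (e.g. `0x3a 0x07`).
0xca 0x47

L1: cpi op=0x8:5|rd=3:2|imm=458:9 ⇒ 0x47ca ⇒ little ca 47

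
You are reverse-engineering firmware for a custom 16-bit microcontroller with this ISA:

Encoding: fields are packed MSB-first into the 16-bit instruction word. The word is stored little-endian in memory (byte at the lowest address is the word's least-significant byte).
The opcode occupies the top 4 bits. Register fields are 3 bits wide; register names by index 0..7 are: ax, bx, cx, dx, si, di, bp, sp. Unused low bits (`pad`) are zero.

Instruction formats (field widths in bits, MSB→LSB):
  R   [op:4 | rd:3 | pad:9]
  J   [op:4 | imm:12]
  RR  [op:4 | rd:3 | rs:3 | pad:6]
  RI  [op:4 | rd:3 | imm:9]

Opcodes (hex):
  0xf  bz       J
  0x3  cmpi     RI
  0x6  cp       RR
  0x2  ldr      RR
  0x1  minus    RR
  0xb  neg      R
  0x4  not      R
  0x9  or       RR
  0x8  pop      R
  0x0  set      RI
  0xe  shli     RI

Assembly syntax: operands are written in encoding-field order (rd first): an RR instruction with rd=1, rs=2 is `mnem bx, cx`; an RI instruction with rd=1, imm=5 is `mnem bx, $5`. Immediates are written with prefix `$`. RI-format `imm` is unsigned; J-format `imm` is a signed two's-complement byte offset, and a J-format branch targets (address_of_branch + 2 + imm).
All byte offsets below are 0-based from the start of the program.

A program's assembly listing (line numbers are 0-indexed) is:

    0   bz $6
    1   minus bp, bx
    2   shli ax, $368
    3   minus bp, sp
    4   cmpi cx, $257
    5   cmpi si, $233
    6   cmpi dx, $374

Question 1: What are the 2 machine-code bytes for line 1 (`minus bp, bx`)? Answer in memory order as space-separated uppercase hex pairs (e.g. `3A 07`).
L1: minus op=0x1:4|rd=6:3|rs=1:3|pad=0:6 ⇒ 0x1c40 ⇒ little 40 1c

40 1C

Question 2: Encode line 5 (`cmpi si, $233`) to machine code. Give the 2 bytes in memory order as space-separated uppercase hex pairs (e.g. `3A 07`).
E9 38

L5: cmpi op=0x3:4|rd=4:3|imm=233:9 ⇒ 0x38e9 ⇒ little e9 38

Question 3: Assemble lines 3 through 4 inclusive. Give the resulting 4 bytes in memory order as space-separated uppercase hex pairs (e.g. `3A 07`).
C0 1D 01 35

line 3 (minus): pack op=0x1:4|rd=6:3|rs=7:3|pad=0:6 = 0x1dc0; little→ c0 1d
line 4 (cmpi): pack op=0x3:4|rd=2:3|imm=257:9 = 0x3501; little→ 01 35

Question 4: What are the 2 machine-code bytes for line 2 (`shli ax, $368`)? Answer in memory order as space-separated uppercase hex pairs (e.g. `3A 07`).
70 E1

line 2 (shli): pack op=0xe:4|rd=0:3|imm=368:9 = 0xe170; little→ 70 e1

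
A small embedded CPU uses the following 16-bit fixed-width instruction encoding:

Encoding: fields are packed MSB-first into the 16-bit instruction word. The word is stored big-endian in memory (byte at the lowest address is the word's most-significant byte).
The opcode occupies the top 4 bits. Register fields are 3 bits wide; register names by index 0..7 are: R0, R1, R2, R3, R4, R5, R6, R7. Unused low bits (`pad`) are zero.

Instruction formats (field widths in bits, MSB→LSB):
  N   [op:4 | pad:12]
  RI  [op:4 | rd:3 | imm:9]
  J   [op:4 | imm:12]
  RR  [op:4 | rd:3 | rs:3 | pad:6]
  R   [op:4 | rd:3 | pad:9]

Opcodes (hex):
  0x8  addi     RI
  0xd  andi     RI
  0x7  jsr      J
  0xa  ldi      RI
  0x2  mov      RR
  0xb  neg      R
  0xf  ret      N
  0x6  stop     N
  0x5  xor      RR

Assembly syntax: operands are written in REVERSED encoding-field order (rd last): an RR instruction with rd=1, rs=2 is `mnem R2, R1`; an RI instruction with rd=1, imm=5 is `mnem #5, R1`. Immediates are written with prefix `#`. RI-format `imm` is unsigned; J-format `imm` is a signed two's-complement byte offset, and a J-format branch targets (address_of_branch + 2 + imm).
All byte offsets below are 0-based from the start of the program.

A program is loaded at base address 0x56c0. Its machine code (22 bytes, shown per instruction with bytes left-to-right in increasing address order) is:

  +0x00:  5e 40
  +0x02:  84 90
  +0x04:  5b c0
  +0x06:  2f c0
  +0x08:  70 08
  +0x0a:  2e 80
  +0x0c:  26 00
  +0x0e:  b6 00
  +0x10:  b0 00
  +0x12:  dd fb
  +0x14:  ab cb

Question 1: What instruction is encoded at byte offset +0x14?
ldi #459, R5

[14] ab cb → 0xabcb
  top 4b → 0xa → ldi [RI]
  [11:9] rd=5 = R5
  [8:0] imm=459 = #459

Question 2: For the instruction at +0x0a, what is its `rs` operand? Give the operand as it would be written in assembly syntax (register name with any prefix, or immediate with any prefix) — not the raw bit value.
off 0x0a: read 2e 80 as big → 0x2e80
  op=0x2e80>>12=0x2 ⇒ mov (RR)
  rd@[11:9]=0x7 ⇒ R7
  rs@[8:6]=0x2 ⇒ R2

R2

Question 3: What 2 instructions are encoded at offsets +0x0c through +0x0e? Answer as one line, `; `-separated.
mov R0, R3; neg R3

+0x0c: 26 00 ⇒ word 0x2600 (big)
  op=0x2600>>12=0x2 ⇒ mov (RR)
  rd@[11:9]=0x3 ⇒ R3
  rs@[8:6]=0x0 ⇒ R0
+0x0e: b6 00 ⇒ word 0xb600 (big)
  op=0xb600>>12=0xb ⇒ neg (R)
  rd@[11:9]=0x3 ⇒ R3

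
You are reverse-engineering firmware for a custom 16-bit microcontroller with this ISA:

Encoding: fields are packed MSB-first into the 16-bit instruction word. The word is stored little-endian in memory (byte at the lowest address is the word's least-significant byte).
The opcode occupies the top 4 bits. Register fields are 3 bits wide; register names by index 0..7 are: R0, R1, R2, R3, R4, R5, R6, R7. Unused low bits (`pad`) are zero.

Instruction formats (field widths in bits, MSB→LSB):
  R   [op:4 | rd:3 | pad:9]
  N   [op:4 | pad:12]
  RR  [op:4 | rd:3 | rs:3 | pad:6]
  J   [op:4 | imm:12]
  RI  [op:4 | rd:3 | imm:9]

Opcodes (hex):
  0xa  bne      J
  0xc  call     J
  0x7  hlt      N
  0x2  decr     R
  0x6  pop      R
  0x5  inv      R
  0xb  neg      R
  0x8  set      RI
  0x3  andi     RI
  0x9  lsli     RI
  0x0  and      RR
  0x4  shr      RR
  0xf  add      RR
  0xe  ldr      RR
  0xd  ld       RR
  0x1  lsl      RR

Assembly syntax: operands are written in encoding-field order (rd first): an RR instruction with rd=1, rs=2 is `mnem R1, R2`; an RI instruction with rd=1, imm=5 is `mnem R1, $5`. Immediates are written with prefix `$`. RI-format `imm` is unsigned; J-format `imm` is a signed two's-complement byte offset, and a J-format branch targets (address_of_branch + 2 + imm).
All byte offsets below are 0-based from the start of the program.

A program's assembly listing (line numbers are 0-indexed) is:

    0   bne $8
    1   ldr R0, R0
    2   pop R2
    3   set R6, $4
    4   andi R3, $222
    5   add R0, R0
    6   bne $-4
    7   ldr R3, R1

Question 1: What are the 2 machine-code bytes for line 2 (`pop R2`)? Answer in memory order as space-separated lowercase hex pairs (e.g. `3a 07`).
00 64

L2: pop op=0x6:4|rd=2:3|pad=0:9 ⇒ 0x6400 ⇒ little 00 64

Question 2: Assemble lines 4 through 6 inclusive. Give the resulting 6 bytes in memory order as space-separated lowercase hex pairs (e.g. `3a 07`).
de 36 00 f0 fc af

4. andi fields op=0x3:4|rd=3:3|imm=222:9 → word 36deh → de 36
5. add fields op=0xf:4|rd=0:3|rs=0:3|pad=0:6 → word f000h → 00 f0
6. bne fields op=0xa:4|imm=-4:12 → word affch → fc af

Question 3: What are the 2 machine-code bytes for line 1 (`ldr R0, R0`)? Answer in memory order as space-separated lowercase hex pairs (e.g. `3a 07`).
line 1 (ldr): pack op=0xe:4|rd=0:3|rs=0:3|pad=0:6 = 0xe000; little→ 00 e0

00 e0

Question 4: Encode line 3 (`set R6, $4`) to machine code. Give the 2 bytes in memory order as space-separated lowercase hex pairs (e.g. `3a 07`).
04 8c

line 3 (set): pack op=0x8:4|rd=6:3|imm=4:9 = 0x8c04; little→ 04 8c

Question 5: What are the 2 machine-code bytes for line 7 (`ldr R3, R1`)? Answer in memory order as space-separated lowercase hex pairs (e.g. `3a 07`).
40 e6

line 7 (ldr): pack op=0xe:4|rd=3:3|rs=1:3|pad=0:6 = 0xe640; little→ 40 e6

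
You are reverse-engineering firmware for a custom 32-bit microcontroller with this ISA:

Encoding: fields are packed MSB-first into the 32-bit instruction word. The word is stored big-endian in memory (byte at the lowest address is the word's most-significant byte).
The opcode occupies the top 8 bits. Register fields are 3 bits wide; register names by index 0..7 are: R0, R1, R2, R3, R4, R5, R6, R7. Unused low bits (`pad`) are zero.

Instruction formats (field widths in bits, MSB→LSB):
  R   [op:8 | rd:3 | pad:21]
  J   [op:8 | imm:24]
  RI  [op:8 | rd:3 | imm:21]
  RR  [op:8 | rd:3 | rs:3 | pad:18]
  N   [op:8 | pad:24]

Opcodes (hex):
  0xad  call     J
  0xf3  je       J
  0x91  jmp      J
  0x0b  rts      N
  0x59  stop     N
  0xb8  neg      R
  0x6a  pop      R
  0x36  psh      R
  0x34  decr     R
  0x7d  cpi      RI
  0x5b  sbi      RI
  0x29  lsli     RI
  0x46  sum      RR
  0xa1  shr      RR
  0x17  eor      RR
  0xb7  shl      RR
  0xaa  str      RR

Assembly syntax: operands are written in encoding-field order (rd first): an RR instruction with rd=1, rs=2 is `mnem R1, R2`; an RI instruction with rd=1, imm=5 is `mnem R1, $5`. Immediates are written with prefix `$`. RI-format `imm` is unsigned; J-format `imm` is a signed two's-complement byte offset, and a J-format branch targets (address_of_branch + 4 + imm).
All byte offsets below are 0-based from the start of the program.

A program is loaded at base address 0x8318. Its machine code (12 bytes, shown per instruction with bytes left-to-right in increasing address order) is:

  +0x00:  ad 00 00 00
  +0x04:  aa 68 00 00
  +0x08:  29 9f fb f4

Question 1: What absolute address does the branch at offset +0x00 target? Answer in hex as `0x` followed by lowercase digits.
0x831c

[00] ad 00 00 00 → 0xad000000
  opcode bits[31:24]=0xad: call/J
  imm: (w>>0)&0xffffff=0x0 → $0
  target = base 0x8318 + off 0x00 + 4 + imm 0 = 0x831c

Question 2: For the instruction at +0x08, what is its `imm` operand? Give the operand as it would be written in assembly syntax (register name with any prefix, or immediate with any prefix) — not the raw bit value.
$2096116

off 0x08: read 29 9f fb f4 as big → 0x299ffbf4
  op=0x299ffbf4>>24=0x29 ⇒ lsli (RI)
  rd: (w>>21)&0x7=0x4 → R4
  imm: (w>>0)&0x1fffff=0x1ffbf4 → $2096116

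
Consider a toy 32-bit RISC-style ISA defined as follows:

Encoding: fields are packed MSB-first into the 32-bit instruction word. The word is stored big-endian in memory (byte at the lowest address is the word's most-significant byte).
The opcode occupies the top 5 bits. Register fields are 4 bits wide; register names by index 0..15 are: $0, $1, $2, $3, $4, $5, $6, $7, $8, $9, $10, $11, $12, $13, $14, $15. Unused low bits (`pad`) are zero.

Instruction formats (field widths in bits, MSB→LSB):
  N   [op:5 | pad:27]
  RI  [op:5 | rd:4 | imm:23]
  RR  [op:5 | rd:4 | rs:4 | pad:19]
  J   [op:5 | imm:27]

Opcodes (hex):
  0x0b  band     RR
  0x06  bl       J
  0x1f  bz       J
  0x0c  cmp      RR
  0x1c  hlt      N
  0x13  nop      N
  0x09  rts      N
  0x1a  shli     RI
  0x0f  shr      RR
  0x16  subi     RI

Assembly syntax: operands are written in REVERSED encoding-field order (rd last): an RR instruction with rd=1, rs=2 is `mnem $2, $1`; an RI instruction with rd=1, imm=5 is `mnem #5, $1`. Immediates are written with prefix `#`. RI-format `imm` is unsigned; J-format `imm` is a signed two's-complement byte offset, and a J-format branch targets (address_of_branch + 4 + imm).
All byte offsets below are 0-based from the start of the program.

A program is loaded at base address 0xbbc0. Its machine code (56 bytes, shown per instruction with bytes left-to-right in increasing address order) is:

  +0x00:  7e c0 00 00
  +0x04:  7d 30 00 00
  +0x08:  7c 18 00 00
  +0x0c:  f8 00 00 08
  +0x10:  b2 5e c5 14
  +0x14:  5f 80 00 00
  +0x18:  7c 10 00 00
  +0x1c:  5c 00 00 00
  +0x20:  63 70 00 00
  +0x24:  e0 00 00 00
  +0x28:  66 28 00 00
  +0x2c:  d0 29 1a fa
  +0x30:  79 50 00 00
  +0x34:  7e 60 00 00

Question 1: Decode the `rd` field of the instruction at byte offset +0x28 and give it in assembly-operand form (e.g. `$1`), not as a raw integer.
@+28  big-endian(66 28 00 00) = 0x66280000
  op=0x66280000>>27=0xc ⇒ cmp (RR)
  rd: (w>>23)&0xf=0xc → $12
  rs: (w>>19)&0xf=0x5 → $5

$12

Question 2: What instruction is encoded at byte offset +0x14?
[14] 5f 80 00 00 → 0x5f800000
  top 5b → 0xb → band [RR]
  rd@[26:23]=0xf ⇒ $15
  rs@[22:19]=0x0 ⇒ $0

band $0, $15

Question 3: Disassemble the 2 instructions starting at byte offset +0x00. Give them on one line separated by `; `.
@+00  big-endian(7e c0 00 00) = 0x7ec00000
  top 5b → 0xf → shr [RR]
  rd: (w>>23)&0xf=0xd → $13
  rs: (w>>19)&0xf=0x8 → $8
@+04  big-endian(7d 30 00 00) = 0x7d300000
  top 5b → 0xf → shr [RR]
  rd: (w>>23)&0xf=0xa → $10
  rs: (w>>19)&0xf=0x6 → $6

shr $8, $13; shr $6, $10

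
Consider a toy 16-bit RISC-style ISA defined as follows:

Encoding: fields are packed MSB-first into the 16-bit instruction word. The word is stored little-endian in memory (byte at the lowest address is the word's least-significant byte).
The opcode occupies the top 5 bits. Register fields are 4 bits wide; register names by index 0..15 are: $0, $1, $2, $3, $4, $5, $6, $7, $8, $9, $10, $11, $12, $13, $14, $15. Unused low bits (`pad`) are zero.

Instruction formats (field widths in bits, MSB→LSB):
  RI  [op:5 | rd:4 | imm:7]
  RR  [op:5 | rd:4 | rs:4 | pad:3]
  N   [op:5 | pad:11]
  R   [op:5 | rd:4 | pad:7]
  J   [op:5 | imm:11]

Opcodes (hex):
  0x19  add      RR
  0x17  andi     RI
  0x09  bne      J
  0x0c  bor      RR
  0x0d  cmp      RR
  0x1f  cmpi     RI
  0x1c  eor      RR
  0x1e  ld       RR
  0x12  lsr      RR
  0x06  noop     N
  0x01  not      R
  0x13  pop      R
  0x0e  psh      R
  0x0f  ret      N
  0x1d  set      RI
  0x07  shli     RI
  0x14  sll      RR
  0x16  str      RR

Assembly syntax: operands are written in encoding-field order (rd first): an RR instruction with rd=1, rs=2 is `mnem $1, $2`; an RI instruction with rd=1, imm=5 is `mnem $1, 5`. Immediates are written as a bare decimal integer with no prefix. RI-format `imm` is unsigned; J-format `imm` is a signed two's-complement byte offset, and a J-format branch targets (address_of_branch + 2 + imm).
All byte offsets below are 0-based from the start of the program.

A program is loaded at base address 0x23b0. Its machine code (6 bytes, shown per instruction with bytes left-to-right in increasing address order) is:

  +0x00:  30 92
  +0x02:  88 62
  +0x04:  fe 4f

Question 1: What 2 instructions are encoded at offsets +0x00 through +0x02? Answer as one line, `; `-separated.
lsr $4, $6; bor $5, $1

@+00  little-endian(30 92) = 0x9230
  op=0x9230>>11=0x12 ⇒ lsr (RR)
  rd@[10:7]=0x4 ⇒ $4
  rs@[6:3]=0x6 ⇒ $6
@+02  little-endian(88 62) = 0x6288
  op=0x6288>>11=0xc ⇒ bor (RR)
  rd@[10:7]=0x5 ⇒ $5
  rs@[6:3]=0x1 ⇒ $1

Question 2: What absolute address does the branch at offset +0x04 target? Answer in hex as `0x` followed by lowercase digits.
@+04  little-endian(fe 4f) = 0x4ffe
  op=0x4ffe>>11=0x9 ⇒ bne (J)
  imm@[10:0]=0x7fe (s11→-2) ⇒ -2
  target = base 0x23b0 + off 0x04 + 2 + imm -2 = 0x23b4

0x23b4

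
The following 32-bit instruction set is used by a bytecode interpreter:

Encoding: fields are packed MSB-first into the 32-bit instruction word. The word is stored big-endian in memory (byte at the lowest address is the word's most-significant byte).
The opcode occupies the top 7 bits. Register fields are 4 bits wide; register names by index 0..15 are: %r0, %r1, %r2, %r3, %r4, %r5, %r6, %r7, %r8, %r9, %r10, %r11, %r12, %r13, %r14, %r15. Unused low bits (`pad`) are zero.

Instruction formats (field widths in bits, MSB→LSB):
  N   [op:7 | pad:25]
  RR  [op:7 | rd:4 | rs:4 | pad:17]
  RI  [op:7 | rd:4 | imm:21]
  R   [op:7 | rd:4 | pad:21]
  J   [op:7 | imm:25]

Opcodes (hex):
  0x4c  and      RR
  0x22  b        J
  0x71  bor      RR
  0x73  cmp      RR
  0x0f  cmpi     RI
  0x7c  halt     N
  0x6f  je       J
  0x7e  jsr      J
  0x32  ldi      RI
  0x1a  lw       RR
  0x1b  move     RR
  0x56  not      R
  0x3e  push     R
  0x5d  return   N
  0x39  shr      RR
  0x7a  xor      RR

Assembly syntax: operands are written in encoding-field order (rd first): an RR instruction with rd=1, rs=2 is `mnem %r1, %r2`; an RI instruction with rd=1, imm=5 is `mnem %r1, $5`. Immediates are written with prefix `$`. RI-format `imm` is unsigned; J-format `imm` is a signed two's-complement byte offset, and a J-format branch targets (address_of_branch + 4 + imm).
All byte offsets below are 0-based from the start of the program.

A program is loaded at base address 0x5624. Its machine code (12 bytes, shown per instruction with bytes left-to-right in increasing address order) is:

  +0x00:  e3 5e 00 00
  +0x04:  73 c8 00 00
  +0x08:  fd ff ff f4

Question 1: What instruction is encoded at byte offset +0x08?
+0x08: fd ff ff f4 ⇒ word 0xfdfffff4 (big)
  op=0xfdfffff4>>25=0x7e ⇒ jsr (J)
  [24:0] imm=33554420 (s25→-12) = $-12

jsr $-12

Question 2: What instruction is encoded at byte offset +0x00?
@+00  big-endian(e3 5e 00 00) = 0xe35e0000
  top 7b → 0x71 → bor [RR]
  rd@[24:21]=0xa ⇒ %r10
  rs@[20:17]=0xf ⇒ %r15

bor %r10, %r15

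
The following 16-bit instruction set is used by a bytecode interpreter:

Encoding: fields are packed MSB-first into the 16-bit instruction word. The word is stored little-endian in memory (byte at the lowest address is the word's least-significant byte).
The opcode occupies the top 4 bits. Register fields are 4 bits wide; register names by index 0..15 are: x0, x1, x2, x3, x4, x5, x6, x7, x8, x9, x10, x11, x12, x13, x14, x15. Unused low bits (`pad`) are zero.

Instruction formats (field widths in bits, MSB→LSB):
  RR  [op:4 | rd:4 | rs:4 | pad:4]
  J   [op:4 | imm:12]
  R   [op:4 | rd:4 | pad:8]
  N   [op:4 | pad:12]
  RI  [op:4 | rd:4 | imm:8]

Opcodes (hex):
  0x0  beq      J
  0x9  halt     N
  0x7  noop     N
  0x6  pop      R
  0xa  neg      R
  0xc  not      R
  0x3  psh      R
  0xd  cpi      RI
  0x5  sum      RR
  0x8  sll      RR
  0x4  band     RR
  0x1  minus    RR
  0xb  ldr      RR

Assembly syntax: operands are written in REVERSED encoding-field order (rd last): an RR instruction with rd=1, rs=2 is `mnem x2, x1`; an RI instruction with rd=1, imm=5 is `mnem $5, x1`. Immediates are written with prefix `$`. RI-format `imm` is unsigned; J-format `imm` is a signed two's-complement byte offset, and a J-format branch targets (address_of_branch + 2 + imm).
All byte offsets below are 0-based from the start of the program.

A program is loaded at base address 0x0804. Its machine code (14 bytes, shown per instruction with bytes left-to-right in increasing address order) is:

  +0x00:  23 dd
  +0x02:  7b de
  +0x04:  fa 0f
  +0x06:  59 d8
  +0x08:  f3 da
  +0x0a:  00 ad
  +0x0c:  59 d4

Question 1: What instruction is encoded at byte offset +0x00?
@+00  little-endian(23 dd) = 0xdd23
  op=0xdd23>>12=0xd ⇒ cpi (RI)
  [11:8] rd=13 = x13
  [7:0] imm=35 = $35

cpi $35, x13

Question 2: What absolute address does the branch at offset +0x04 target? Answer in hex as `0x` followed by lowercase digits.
0x0804

off 0x04: read fa 0f as little → 0x0ffa
  top 4b → 0x0 → beq [J]
  imm@[11:0]=0xffa (s12→-6) ⇒ $-6
  target = base 0x0804 + off 0x04 + 2 + imm -6 = 0x0804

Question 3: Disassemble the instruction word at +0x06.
cpi $89, x8

[06] 59 d8 → 0xd859
  top 4b → 0xd → cpi [RI]
  [11:8] rd=8 = x8
  [7:0] imm=89 = $89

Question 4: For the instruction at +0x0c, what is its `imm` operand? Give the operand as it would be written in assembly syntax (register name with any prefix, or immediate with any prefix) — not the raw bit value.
[0c] 59 d4 → 0xd459
  op=0xd459>>12=0xd ⇒ cpi (RI)
  rd@[11:8]=0x4 ⇒ x4
  imm@[7:0]=0x59 ⇒ $89

$89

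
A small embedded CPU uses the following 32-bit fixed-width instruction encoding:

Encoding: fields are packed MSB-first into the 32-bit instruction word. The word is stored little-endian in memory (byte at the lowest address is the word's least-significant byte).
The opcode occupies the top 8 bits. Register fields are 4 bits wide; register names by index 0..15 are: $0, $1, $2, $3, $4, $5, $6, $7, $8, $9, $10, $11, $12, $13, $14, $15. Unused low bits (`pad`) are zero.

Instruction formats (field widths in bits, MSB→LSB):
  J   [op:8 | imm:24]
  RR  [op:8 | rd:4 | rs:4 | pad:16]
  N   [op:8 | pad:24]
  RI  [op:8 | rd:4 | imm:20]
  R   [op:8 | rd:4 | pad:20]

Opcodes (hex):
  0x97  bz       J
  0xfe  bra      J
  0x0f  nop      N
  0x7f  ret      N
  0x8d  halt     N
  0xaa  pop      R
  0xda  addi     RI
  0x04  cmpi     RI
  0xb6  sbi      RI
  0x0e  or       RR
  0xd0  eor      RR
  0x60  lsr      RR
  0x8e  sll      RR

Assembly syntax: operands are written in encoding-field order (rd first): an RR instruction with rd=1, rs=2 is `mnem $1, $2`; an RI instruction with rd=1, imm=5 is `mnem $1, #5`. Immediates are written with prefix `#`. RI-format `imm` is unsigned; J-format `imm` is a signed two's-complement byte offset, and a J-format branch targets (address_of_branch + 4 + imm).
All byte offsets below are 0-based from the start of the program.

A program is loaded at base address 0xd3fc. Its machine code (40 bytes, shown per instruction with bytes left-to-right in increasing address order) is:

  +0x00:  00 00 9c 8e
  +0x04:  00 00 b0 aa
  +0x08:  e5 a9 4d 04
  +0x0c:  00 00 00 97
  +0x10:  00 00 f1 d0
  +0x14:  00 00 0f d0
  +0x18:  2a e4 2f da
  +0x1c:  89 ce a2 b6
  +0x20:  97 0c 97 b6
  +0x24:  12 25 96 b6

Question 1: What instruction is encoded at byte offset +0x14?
eor $0, $15

@+14  little-endian(00 00 0f d0) = 0xd00f0000
  op=0xd00f0000>>24=0xd0 ⇒ eor (RR)
  rd@[23:20]=0x0 ⇒ $0
  rs@[19:16]=0xf ⇒ $15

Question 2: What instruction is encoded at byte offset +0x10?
[10] 00 00 f1 d0 → 0xd0f10000
  top 8b → 0xd0 → eor [RR]
  rd@[23:20]=0xf ⇒ $15
  rs@[19:16]=0x1 ⇒ $1

eor $15, $1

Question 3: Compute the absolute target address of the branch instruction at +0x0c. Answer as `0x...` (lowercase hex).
@+0c  little-endian(00 00 00 97) = 0x97000000
  opcode bits[31:24]=0x97: bz/J
  imm@[23:0]=0x0 ⇒ #0
  target = base 0xd3fc + off 0x0c + 4 + imm 0 = 0xd40c

0xd40c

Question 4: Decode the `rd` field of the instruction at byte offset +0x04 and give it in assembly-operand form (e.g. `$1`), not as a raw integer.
[04] 00 00 b0 aa → 0xaab00000
  op=0xaab00000>>24=0xaa ⇒ pop (R)
  rd@[23:20]=0xb ⇒ $11

$11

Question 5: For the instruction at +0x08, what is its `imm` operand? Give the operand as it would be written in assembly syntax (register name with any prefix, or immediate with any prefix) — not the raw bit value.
[08] e5 a9 4d 04 → 0x044da9e5
  top 8b → 0x4 → cmpi [RI]
  rd: (w>>20)&0xf=0x4 → $4
  imm: (w>>0)&0xfffff=0xda9e5 → #895461

#895461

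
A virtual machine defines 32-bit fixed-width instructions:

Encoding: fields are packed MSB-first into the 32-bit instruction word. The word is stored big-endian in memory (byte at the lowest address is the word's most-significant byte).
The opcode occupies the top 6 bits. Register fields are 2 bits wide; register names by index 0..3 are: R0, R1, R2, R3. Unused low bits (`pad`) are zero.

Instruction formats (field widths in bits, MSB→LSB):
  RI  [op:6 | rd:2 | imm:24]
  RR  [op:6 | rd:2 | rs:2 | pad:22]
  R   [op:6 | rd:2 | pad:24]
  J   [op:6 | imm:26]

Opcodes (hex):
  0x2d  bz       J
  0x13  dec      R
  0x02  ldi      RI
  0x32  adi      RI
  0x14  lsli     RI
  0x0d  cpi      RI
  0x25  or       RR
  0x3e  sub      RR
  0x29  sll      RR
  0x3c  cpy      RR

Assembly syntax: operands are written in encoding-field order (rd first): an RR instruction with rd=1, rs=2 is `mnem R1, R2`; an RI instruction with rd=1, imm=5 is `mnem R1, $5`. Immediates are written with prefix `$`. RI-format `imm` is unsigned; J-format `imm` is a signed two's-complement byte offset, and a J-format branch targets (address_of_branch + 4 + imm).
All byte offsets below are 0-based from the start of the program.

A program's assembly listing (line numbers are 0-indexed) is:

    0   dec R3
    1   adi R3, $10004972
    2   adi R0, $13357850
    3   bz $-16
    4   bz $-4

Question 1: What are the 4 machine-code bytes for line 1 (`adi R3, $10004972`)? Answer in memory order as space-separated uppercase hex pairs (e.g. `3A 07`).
line 1 (adi): pack op=0x32:6|rd=3:2|imm=10004972:24 = 0xcb98a9ec; big→ cb 98 a9 ec

CB 98 A9 EC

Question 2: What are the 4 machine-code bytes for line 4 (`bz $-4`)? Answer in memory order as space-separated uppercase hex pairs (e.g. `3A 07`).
line 4 (bz): pack op=0x2d:6|imm=-4:26 = 0xb7fffffc; big→ b7 ff ff fc

B7 FF FF FC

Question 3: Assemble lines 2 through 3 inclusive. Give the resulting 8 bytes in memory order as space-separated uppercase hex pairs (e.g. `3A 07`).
C8 CB D3 1A B7 FF FF F0

L2: adi op=0x32:6|rd=0:2|imm=13357850:24 ⇒ 0xc8cbd31a ⇒ big c8 cb d3 1a
L3: bz op=0x2d:6|imm=-16:26 ⇒ 0xb7fffff0 ⇒ big b7 ff ff f0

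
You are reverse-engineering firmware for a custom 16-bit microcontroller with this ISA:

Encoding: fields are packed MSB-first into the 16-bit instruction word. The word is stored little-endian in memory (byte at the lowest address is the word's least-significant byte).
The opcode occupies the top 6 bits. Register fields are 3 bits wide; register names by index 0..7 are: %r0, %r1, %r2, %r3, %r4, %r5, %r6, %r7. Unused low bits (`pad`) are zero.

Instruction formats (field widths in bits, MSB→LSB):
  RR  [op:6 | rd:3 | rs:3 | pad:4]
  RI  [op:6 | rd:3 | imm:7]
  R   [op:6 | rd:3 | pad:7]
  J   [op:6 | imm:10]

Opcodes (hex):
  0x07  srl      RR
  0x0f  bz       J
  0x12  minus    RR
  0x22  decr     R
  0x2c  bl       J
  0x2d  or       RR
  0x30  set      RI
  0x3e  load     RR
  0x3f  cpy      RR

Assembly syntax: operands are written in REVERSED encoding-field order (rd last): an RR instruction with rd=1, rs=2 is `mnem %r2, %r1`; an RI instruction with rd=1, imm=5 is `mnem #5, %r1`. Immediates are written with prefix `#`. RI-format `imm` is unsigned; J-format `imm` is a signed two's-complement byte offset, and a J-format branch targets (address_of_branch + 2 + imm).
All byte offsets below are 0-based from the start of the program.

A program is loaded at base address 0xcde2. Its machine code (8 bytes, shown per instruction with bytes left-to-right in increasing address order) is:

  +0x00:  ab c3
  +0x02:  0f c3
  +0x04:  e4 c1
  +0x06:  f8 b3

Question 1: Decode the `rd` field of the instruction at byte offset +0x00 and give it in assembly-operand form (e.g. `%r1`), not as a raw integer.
@+00  little-endian(ab c3) = 0xc3ab
  opcode bits[15:10]=0x30: set/RI
  rd: (w>>7)&0x7=0x7 → %r7
  imm: (w>>0)&0x7f=0x2b → #43

%r7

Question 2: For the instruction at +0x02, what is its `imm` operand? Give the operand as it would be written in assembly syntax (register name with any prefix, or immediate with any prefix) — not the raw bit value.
+0x02: 0f c3 ⇒ word 0xc30f (little)
  op=0xc30f>>10=0x30 ⇒ set (RI)
  [9:7] rd=6 = %r6
  [6:0] imm=15 = #15

#15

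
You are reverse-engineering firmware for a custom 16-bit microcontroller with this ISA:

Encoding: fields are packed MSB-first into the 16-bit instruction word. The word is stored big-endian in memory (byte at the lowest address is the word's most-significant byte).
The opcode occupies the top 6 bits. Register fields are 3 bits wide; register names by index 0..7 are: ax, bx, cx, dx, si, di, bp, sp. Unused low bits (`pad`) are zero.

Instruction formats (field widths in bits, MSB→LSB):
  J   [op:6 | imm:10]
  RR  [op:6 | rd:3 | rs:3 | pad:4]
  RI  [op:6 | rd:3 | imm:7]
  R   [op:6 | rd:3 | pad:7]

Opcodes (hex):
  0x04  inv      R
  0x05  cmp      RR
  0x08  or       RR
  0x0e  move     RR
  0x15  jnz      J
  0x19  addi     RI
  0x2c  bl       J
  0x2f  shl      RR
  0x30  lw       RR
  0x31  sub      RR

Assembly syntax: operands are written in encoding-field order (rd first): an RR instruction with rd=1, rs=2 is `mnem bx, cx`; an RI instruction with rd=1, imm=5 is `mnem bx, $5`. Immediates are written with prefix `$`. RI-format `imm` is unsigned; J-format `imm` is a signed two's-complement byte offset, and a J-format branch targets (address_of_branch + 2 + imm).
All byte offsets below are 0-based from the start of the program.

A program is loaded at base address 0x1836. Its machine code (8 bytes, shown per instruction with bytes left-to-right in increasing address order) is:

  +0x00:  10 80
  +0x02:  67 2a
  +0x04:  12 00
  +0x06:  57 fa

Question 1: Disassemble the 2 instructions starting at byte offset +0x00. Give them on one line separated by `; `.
@+00  big-endian(10 80) = 0x1080
  op=0x1080>>10=0x4 ⇒ inv (R)
  rd@[9:7]=0x1 ⇒ bx
@+02  big-endian(67 2a) = 0x672a
  op=0x672a>>10=0x19 ⇒ addi (RI)
  rd@[9:7]=0x6 ⇒ bp
  imm@[6:0]=0x2a ⇒ $42

inv bx; addi bp, $42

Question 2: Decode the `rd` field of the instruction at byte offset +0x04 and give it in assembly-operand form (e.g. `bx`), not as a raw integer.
@+04  big-endian(12 00) = 0x1200
  op=0x1200>>10=0x4 ⇒ inv (R)
  rd: (w>>7)&0x7=0x4 → si

si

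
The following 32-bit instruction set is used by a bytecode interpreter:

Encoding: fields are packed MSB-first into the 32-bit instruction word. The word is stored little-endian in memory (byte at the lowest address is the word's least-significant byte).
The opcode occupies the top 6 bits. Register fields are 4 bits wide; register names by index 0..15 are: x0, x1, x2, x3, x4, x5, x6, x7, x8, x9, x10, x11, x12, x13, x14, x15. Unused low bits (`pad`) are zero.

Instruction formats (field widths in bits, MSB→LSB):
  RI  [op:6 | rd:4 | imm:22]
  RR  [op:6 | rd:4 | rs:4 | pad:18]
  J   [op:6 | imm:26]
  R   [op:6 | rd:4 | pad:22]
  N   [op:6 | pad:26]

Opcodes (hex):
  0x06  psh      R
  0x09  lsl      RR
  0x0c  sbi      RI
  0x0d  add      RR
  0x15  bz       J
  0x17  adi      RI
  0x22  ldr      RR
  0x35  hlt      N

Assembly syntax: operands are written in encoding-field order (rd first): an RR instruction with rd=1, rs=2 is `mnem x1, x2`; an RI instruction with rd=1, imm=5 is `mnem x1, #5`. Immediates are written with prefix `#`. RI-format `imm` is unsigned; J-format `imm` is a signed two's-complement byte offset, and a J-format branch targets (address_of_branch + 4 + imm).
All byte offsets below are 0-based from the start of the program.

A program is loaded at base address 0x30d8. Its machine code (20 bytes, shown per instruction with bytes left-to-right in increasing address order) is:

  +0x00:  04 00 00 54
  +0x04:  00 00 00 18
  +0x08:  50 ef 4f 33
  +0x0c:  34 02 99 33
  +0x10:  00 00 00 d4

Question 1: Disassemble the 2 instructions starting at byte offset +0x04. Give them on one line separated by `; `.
off 0x04: read 00 00 00 18 as little → 0x18000000
  opcode bits[31:26]=0x6: psh/R
  [25:22] rd=0 = x0
off 0x08: read 50 ef 4f 33 as little → 0x334fef50
  opcode bits[31:26]=0xc: sbi/RI
  [25:22] rd=13 = x13
  [21:0] imm=1044304 = #1044304

psh x0; sbi x13, #1044304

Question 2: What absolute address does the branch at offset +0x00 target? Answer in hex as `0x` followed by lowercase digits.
0x30e0

off 0x00: read 04 00 00 54 as little → 0x54000004
  opcode bits[31:26]=0x15: bz/J
  [25:0] imm=4 = #4
  target = base 0x30d8 + off 0x00 + 4 + imm 4 = 0x30e0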